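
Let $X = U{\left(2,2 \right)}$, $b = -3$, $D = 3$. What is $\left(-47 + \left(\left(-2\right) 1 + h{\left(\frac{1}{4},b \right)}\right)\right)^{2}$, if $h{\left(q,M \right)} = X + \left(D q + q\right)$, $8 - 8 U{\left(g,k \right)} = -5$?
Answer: $\frac{137641}{64} \approx 2150.6$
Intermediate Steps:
$U{\left(g,k \right)} = \frac{13}{8}$ ($U{\left(g,k \right)} = 1 - - \frac{5}{8} = 1 + \frac{5}{8} = \frac{13}{8}$)
$X = \frac{13}{8} \approx 1.625$
$h{\left(q,M \right)} = \frac{13}{8} + 4 q$ ($h{\left(q,M \right)} = \frac{13}{8} + \left(3 q + q\right) = \frac{13}{8} + 4 q$)
$\left(-47 + \left(\left(-2\right) 1 + h{\left(\frac{1}{4},b \right)}\right)\right)^{2} = \left(-47 + \left(\left(-2\right) 1 + \left(\frac{13}{8} + \frac{4}{4}\right)\right)\right)^{2} = \left(-47 + \left(-2 + \left(\frac{13}{8} + 4 \cdot \frac{1}{4}\right)\right)\right)^{2} = \left(-47 + \left(-2 + \left(\frac{13}{8} + 1\right)\right)\right)^{2} = \left(-47 + \left(-2 + \frac{21}{8}\right)\right)^{2} = \left(-47 + \frac{5}{8}\right)^{2} = \left(- \frac{371}{8}\right)^{2} = \frac{137641}{64}$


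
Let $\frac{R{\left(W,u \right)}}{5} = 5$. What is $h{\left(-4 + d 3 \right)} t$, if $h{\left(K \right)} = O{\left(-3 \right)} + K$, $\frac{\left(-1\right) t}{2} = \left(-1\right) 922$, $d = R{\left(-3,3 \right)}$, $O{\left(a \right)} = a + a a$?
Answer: $141988$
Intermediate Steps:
$O{\left(a \right)} = a + a^{2}$
$R{\left(W,u \right)} = 25$ ($R{\left(W,u \right)} = 5 \cdot 5 = 25$)
$d = 25$
$t = 1844$ ($t = - 2 \left(\left(-1\right) 922\right) = \left(-2\right) \left(-922\right) = 1844$)
$h{\left(K \right)} = 6 + K$ ($h{\left(K \right)} = - 3 \left(1 - 3\right) + K = \left(-3\right) \left(-2\right) + K = 6 + K$)
$h{\left(-4 + d 3 \right)} t = \left(6 + \left(-4 + 25 \cdot 3\right)\right) 1844 = \left(6 + \left(-4 + 75\right)\right) 1844 = \left(6 + 71\right) 1844 = 77 \cdot 1844 = 141988$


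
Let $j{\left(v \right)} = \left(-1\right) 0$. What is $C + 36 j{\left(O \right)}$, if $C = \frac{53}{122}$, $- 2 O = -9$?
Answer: $\frac{53}{122} \approx 0.43443$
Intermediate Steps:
$O = \frac{9}{2}$ ($O = \left(- \frac{1}{2}\right) \left(-9\right) = \frac{9}{2} \approx 4.5$)
$C = \frac{53}{122}$ ($C = 53 \cdot \frac{1}{122} = \frac{53}{122} \approx 0.43443$)
$j{\left(v \right)} = 0$
$C + 36 j{\left(O \right)} = \frac{53}{122} + 36 \cdot 0 = \frac{53}{122} + 0 = \frac{53}{122}$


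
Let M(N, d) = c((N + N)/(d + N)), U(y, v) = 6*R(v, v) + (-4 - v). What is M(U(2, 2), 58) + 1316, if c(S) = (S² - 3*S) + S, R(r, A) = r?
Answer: 336809/256 ≈ 1315.7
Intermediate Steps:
c(S) = S² - 2*S
U(y, v) = -4 + 5*v (U(y, v) = 6*v + (-4 - v) = -4 + 5*v)
M(N, d) = 2*N*(-2 + 2*N/(N + d))/(N + d) (M(N, d) = ((N + N)/(d + N))*(-2 + (N + N)/(d + N)) = ((2*N)/(N + d))*(-2 + (2*N)/(N + d)) = (2*N/(N + d))*(-2 + 2*N/(N + d)) = 2*N*(-2 + 2*N/(N + d))/(N + d))
M(U(2, 2), 58) + 1316 = -4*(-4 + 5*2)*58/((-4 + 5*2) + 58)² + 1316 = -4*(-4 + 10)*58/((-4 + 10) + 58)² + 1316 = -4*6*58/(6 + 58)² + 1316 = -4*6*58/64² + 1316 = -4*6*58*1/4096 + 1316 = -87/256 + 1316 = 336809/256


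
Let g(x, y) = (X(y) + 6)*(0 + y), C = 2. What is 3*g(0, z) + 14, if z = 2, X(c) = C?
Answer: 62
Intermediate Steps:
X(c) = 2
g(x, y) = 8*y (g(x, y) = (2 + 6)*(0 + y) = 8*y)
3*g(0, z) + 14 = 3*(8*2) + 14 = 3*16 + 14 = 48 + 14 = 62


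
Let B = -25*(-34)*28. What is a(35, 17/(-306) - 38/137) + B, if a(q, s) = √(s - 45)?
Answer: 23800 + I*√30630734/822 ≈ 23800.0 + 6.733*I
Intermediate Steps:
a(q, s) = √(-45 + s)
B = 23800 (B = 850*28 = 23800)
a(35, 17/(-306) - 38/137) + B = √(-45 + (17/(-306) - 38/137)) + 23800 = √(-45 + (17*(-1/306) - 38*1/137)) + 23800 = √(-45 + (-1/18 - 38/137)) + 23800 = √(-45 - 821/2466) + 23800 = √(-111791/2466) + 23800 = I*√30630734/822 + 23800 = 23800 + I*√30630734/822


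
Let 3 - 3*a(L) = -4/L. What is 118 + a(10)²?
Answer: 26839/225 ≈ 119.28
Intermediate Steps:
a(L) = 1 + 4/(3*L) (a(L) = 1 - (-4)/(3*L) = 1 + 4/(3*L))
118 + a(10)² = 118 + ((4/3 + 10)/10)² = 118 + ((⅒)*(34/3))² = 118 + (17/15)² = 118 + 289/225 = 26839/225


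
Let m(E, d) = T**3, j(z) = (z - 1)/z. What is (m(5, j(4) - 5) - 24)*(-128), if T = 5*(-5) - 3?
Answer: 2812928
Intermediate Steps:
j(z) = (-1 + z)/z
T = -28 (T = -25 - 3 = -28)
m(E, d) = -21952 (m(E, d) = (-28)**3 = -21952)
(m(5, j(4) - 5) - 24)*(-128) = (-21952 - 24)*(-128) = -21976*(-128) = 2812928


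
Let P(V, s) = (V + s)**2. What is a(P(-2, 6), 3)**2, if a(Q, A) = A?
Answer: 9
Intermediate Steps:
a(P(-2, 6), 3)**2 = 3**2 = 9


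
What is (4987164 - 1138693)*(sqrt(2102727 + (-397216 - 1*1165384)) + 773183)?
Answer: 2975572353193 + 26939297*sqrt(11023) ≈ 2.9784e+12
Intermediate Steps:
(4987164 - 1138693)*(sqrt(2102727 + (-397216 - 1*1165384)) + 773183) = 3848471*(sqrt(2102727 + (-397216 - 1165384)) + 773183) = 3848471*(sqrt(2102727 - 1562600) + 773183) = 3848471*(sqrt(540127) + 773183) = 3848471*(7*sqrt(11023) + 773183) = 3848471*(773183 + 7*sqrt(11023)) = 2975572353193 + 26939297*sqrt(11023)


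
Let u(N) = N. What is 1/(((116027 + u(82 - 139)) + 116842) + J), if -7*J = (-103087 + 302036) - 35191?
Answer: 1/209418 ≈ 4.7751e-6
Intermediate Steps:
J = -23394 (J = -((-103087 + 302036) - 35191)/7 = -(198949 - 35191)/7 = -⅐*163758 = -23394)
1/(((116027 + u(82 - 139)) + 116842) + J) = 1/(((116027 + (82 - 139)) + 116842) - 23394) = 1/(((116027 - 57) + 116842) - 23394) = 1/((115970 + 116842) - 23394) = 1/(232812 - 23394) = 1/209418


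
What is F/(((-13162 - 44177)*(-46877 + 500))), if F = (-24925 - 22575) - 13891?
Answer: -61391/2659210803 ≈ -2.3086e-5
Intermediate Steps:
F = -61391 (F = -47500 - 13891 = -61391)
F/(((-13162 - 44177)*(-46877 + 500))) = -61391*1/((-46877 + 500)*(-13162 - 44177)) = -61391/((-57339*(-46377))) = -61391/2659210803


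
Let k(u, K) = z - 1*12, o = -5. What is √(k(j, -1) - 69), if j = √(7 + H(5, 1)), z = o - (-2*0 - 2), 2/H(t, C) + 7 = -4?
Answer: 2*I*√21 ≈ 9.1651*I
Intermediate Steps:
H(t, C) = -2/11 (H(t, C) = 2/(-7 - 4) = 2/(-11) = 2*(-1/11) = -2/11)
z = -3 (z = -5 - (-2*0 - 2) = -5 - (0 - 2) = -5 - 1*(-2) = -5 + 2 = -3)
j = 5*√33/11 (j = √(7 - 2/11) = √(75/11) = 5*√33/11 ≈ 2.6112)
k(u, K) = -15 (k(u, K) = -3 - 1*12 = -3 - 12 = -15)
√(k(j, -1) - 69) = √(-15 - 69) = √(-84) = 2*I*√21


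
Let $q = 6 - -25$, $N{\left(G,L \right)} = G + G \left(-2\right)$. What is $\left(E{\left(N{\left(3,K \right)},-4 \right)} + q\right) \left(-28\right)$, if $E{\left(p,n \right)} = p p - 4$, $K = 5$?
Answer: $-1008$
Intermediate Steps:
$N{\left(G,L \right)} = - G$ ($N{\left(G,L \right)} = G - 2 G = - G$)
$E{\left(p,n \right)} = -4 + p^{2}$ ($E{\left(p,n \right)} = p^{2} - 4 = -4 + p^{2}$)
$q = 31$ ($q = 6 + 25 = 31$)
$\left(E{\left(N{\left(3,K \right)},-4 \right)} + q\right) \left(-28\right) = \left(\left(-4 + \left(\left(-1\right) 3\right)^{2}\right) + 31\right) \left(-28\right) = \left(\left(-4 + \left(-3\right)^{2}\right) + 31\right) \left(-28\right) = \left(\left(-4 + 9\right) + 31\right) \left(-28\right) = \left(5 + 31\right) \left(-28\right) = 36 \left(-28\right) = -1008$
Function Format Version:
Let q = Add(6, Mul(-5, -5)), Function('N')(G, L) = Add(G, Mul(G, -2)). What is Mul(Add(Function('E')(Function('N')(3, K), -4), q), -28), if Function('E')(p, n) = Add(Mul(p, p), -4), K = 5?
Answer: -1008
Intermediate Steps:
Function('N')(G, L) = Mul(-1, G) (Function('N')(G, L) = Add(G, Mul(-2, G)) = Mul(-1, G))
Function('E')(p, n) = Add(-4, Pow(p, 2)) (Function('E')(p, n) = Add(Pow(p, 2), -4) = Add(-4, Pow(p, 2)))
q = 31 (q = Add(6, 25) = 31)
Mul(Add(Function('E')(Function('N')(3, K), -4), q), -28) = Mul(Add(Add(-4, Pow(Mul(-1, 3), 2)), 31), -28) = Mul(Add(Add(-4, Pow(-3, 2)), 31), -28) = Mul(Add(Add(-4, 9), 31), -28) = Mul(Add(5, 31), -28) = Mul(36, -28) = -1008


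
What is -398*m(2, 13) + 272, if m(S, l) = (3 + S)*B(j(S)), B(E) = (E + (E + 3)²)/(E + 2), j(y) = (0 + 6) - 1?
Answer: -135406/7 ≈ -19344.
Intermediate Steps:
j(y) = 5 (j(y) = 6 - 1 = 5)
B(E) = (E + (3 + E)²)/(2 + E)
m(S, l) = 207/7 + 69*S/7 (m(S, l) = (3 + S)*((5 + (3 + 5)²)/(2 + 5)) = (3 + S)*((5 + 8²)/7) = (3 + S)*((5 + 64)/7) = (3 + S)*((⅐)*69) = (3 + S)*(69/7) = 207/7 + 69*S/7)
-398*m(2, 13) + 272 = -398*(207/7 + (69/7)*2) + 272 = -398*(207/7 + 138/7) + 272 = -398*345/7 + 272 = -137310/7 + 272 = -135406/7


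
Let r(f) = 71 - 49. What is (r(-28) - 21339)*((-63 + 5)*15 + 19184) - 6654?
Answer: -390406192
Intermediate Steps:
r(f) = 22
(r(-28) - 21339)*((-63 + 5)*15 + 19184) - 6654 = (22 - 21339)*((-63 + 5)*15 + 19184) - 6654 = -21317*(-58*15 + 19184) - 6654 = -21317*(-870 + 19184) - 6654 = -21317*18314 - 6654 = -390399538 - 6654 = -390406192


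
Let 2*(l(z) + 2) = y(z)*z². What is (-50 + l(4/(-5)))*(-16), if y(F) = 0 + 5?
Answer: 4032/5 ≈ 806.40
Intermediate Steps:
y(F) = 5
l(z) = -2 + 5*z²/2 (l(z) = -2 + (5*z²)/2 = -2 + 5*z²/2)
(-50 + l(4/(-5)))*(-16) = (-50 + (-2 + 5*(4/(-5))²/2))*(-16) = (-50 + (-2 + 5*(4*(-⅕))²/2))*(-16) = (-50 + (-2 + 5*(-⅘)²/2))*(-16) = (-50 + (-2 + (5/2)*(16/25)))*(-16) = (-50 + (-2 + 8/5))*(-16) = (-50 - ⅖)*(-16) = -252/5*(-16) = 4032/5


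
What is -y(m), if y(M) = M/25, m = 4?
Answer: -4/25 ≈ -0.16000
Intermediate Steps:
y(M) = M/25 (y(M) = M*(1/25) = M/25)
-y(m) = -4/25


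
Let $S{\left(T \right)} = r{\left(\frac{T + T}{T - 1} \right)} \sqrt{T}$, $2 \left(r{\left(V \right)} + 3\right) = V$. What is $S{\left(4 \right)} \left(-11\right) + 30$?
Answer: $\frac{200}{3} \approx 66.667$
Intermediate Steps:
$r{\left(V \right)} = -3 + \frac{V}{2}$
$S{\left(T \right)} = \sqrt{T} \left(-3 + \frac{T}{-1 + T}\right)$ ($S{\left(T \right)} = \left(-3 + \frac{\left(T + T\right) \frac{1}{T - 1}}{2}\right) \sqrt{T} = \left(-3 + \frac{2 T \frac{1}{-1 + T}}{2}\right) \sqrt{T} = \left(-3 + \frac{T}{-1 + T}\right) \sqrt{T} = \sqrt{T} \left(-3 + \frac{T}{-1 + T}\right)$)
$S{\left(4 \right)} \left(-11\right) + 30 = \frac{\sqrt{4} \left(3 - 8\right)}{-1 + 4} \left(-11\right) + 30 = \frac{2 \left(3 - 8\right)}{3} \left(-11\right) + 30 = 2 \cdot \frac{1}{3} \left(-5\right) \left(-11\right) + 30 = \left(- \frac{10}{3}\right) \left(-11\right) + 30 = \frac{110}{3} + 30 = \frac{200}{3}$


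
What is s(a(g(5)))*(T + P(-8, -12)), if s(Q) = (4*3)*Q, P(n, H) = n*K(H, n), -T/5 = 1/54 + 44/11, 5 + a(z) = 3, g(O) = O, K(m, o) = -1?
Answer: 2612/9 ≈ 290.22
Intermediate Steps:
a(z) = -2 (a(z) = -5 + 3 = -2)
T = -1085/54 (T = -5*(1/54 + 44/11) = -5*(1*(1/54) + 44*(1/11)) = -5*(1/54 + 4) = -5*217/54 = -1085/54 ≈ -20.093)
P(n, H) = -n (P(n, H) = n*(-1) = -n)
s(Q) = 12*Q
s(a(g(5)))*(T + P(-8, -12)) = (12*(-2))*(-1085/54 - 1*(-8)) = -24*(-1085/54 + 8) = -24*(-653/54) = 2612/9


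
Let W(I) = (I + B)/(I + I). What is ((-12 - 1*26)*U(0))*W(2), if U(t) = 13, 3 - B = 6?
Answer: 247/2 ≈ 123.50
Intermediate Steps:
B = -3 (B = 3 - 1*6 = 3 - 6 = -3)
W(I) = (-3 + I)/(2*I) (W(I) = (I - 3)/(I + I) = (-3 + I)/((2*I)) = (-3 + I)*(1/(2*I)) = (-3 + I)/(2*I))
((-12 - 1*26)*U(0))*W(2) = ((-12 - 1*26)*13)*((½)*(-3 + 2)/2) = ((-12 - 26)*13)*((½)*(½)*(-1)) = -38*13*(-¼) = -494*(-¼) = 247/2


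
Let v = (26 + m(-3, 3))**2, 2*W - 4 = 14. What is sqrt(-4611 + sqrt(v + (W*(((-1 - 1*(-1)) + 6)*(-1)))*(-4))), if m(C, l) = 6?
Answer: sqrt(-4611 + 2*sqrt(310)) ≈ 67.645*I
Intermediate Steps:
W = 9 (W = 2 + (1/2)*14 = 2 + 7 = 9)
v = 1024 (v = (26 + 6)**2 = 32**2 = 1024)
sqrt(-4611 + sqrt(v + (W*(((-1 - 1*(-1)) + 6)*(-1)))*(-4))) = sqrt(-4611 + sqrt(1024 + (9*(((-1 - 1*(-1)) + 6)*(-1)))*(-4))) = sqrt(-4611 + sqrt(1024 + (9*(((-1 + 1) + 6)*(-1)))*(-4))) = sqrt(-4611 + sqrt(1024 + (9*((0 + 6)*(-1)))*(-4))) = sqrt(-4611 + sqrt(1024 + (9*(6*(-1)))*(-4))) = sqrt(-4611 + sqrt(1024 + (9*(-6))*(-4))) = sqrt(-4611 + sqrt(1024 - 54*(-4))) = sqrt(-4611 + sqrt(1024 + 216)) = sqrt(-4611 + sqrt(1240)) = sqrt(-4611 + 2*sqrt(310))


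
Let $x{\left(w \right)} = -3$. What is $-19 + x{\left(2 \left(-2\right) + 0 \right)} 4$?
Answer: $-31$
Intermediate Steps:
$-19 + x{\left(2 \left(-2\right) + 0 \right)} 4 = -19 - 12 = -31$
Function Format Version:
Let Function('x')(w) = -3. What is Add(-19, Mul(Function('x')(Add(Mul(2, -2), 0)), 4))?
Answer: -31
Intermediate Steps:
Add(-19, Mul(Function('x')(Add(Mul(2, -2), 0)), 4)) = Add(-19, Mul(-3, 4)) = Add(-19, -12) = -31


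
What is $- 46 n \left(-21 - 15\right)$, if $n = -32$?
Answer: $-52992$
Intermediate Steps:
$- 46 n \left(-21 - 15\right) = \left(-46\right) \left(-32\right) \left(-21 - 15\right) = 1472 \left(-36\right) = -52992$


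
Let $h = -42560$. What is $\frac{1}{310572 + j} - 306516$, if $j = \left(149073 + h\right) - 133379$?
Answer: $- \frac{86960428295}{283706} \approx -3.0652 \cdot 10^{5}$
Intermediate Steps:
$j = -26866$ ($j = \left(149073 - 42560\right) - 133379 = 106513 - 133379 = -26866$)
$\frac{1}{310572 + j} - 306516 = \frac{1}{310572 - 26866} - 306516 = \frac{1}{283706} - 306516 = - \frac{86960428295}{283706}$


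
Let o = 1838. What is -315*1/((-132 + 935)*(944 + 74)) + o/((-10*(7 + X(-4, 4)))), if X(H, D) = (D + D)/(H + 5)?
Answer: -751263851/61309050 ≈ -12.254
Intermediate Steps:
X(H, D) = 2*D/(5 + H) (X(H, D) = (2*D)/(5 + H) = 2*D/(5 + H))
-315*1/((-132 + 935)*(944 + 74)) + o/((-10*(7 + X(-4, 4)))) = -315*1/((-132 + 935)*(944 + 74)) + 1838/((-10*(7 + 2*4/(5 - 4)))) = -315/(803*1018) + 1838/((-10*(7 + 2*4/1))) = -315/817454 + 1838/((-10*(7 + 2*4*1))) = -315*1/817454 + 1838/((-10*(7 + 8))) = -315/817454 + 1838/((-10*15)) = -315/817454 + 1838/(-150) = -315/817454 + 1838*(-1/150) = -315/817454 - 919/75 = -751263851/61309050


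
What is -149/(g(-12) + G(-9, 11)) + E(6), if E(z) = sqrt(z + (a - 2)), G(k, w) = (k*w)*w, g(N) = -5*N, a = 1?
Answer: 149/1029 + sqrt(5) ≈ 2.3809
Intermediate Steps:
G(k, w) = k*w**2
E(z) = sqrt(-1 + z) (E(z) = sqrt(z + (1 - 2)) = sqrt(z - 1) = sqrt(-1 + z))
-149/(g(-12) + G(-9, 11)) + E(6) = -149/(-5*(-12) - 9*11**2) + sqrt(-1 + 6) = -149/(60 - 9*121) + sqrt(5) = -149/(60 - 1089) + sqrt(5) = -149/(-1029) + sqrt(5) = -1/1029*(-149) + sqrt(5) = 149/1029 + sqrt(5)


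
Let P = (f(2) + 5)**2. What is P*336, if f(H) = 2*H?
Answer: 27216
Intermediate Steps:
P = 81 (P = (2*2 + 5)**2 = (4 + 5)**2 = 9**2 = 81)
P*336 = 81*336 = 27216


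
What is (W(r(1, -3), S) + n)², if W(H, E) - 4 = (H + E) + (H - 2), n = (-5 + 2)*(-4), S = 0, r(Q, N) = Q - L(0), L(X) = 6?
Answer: 16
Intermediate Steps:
r(Q, N) = -6 + Q (r(Q, N) = Q - 1*6 = Q - 6 = -6 + Q)
n = 12 (n = -3*(-4) = 12)
W(H, E) = 2 + E + 2*H (W(H, E) = 4 + ((H + E) + (H - 2)) = 4 + ((E + H) + (-2 + H)) = 4 + (-2 + E + 2*H) = 2 + E + 2*H)
(W(r(1, -3), S) + n)² = ((2 + 0 + 2*(-6 + 1)) + 12)² = ((2 + 0 + 2*(-5)) + 12)² = ((2 + 0 - 10) + 12)² = (-8 + 12)² = 4² = 16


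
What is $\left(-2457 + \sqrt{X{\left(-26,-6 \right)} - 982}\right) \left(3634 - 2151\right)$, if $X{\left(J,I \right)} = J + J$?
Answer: $-3643731 + 1483 i \sqrt{1034} \approx -3.6437 \cdot 10^{6} + 47687.0 i$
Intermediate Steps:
$X{\left(J,I \right)} = 2 J$
$\left(-2457 + \sqrt{X{\left(-26,-6 \right)} - 982}\right) \left(3634 - 2151\right) = \left(-2457 + \sqrt{2 \left(-26\right) - 982}\right) \left(3634 - 2151\right) = \left(-2457 + \sqrt{-52 - 982}\right) 1483 = \left(-2457 + \sqrt{-1034}\right) 1483 = \left(-2457 + i \sqrt{1034}\right) 1483 = -3643731 + 1483 i \sqrt{1034}$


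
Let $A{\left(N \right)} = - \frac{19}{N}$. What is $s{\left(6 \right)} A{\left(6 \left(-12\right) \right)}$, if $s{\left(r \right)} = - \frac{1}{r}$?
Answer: $- \frac{19}{432} \approx -0.043981$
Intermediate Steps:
$s{\left(6 \right)} A{\left(6 \left(-12\right) \right)} = - \frac{1}{6} \left(- \frac{19}{6 \left(-12\right)}\right) = \left(-1\right) \frac{1}{6} \left(- \frac{19}{-72}\right) = - \frac{\left(-19\right) \left(- \frac{1}{72}\right)}{6} = \left(- \frac{1}{6}\right) \frac{19}{72} = - \frac{19}{432}$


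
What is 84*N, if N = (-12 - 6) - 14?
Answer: -2688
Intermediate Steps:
N = -32 (N = -18 - 14 = -32)
84*N = 84*(-32) = -2688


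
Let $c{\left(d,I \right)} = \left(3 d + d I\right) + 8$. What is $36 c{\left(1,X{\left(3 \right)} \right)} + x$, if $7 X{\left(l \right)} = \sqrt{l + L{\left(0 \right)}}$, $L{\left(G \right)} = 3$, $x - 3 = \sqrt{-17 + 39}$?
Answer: $399 + \sqrt{22} + \frac{36 \sqrt{6}}{7} \approx 416.29$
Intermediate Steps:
$x = 3 + \sqrt{22}$ ($x = 3 + \sqrt{-17 + 39} = 3 + \sqrt{22} \approx 7.6904$)
$X{\left(l \right)} = \frac{\sqrt{3 + l}}{7}$ ($X{\left(l \right)} = \frac{\sqrt{l + 3}}{7} = \frac{\sqrt{3 + l}}{7}$)
$c{\left(d,I \right)} = 8 + 3 d + I d$ ($c{\left(d,I \right)} = \left(3 d + I d\right) + 8 = 8 + 3 d + I d$)
$36 c{\left(1,X{\left(3 \right)} \right)} + x = 36 \left(8 + 3 \cdot 1 + \frac{\sqrt{3 + 3}}{7} \cdot 1\right) + \left(3 + \sqrt{22}\right) = 36 \left(8 + 3 + \frac{\sqrt{6}}{7} \cdot 1\right) + \left(3 + \sqrt{22}\right) = 36 \left(8 + 3 + \frac{\sqrt{6}}{7}\right) + \left(3 + \sqrt{22}\right) = 36 \left(11 + \frac{\sqrt{6}}{7}\right) + \left(3 + \sqrt{22}\right) = \left(396 + \frac{36 \sqrt{6}}{7}\right) + \left(3 + \sqrt{22}\right) = 399 + \sqrt{22} + \frac{36 \sqrt{6}}{7}$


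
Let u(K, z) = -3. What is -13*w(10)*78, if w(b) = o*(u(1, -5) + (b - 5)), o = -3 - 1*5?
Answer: 16224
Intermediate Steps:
o = -8 (o = -3 - 5 = -8)
w(b) = 64 - 8*b (w(b) = -8*(-3 + (b - 5)) = -8*(-3 + (-5 + b)) = -8*(-8 + b) = 64 - 8*b)
-13*w(10)*78 = -13*(64 - 8*10)*78 = -13*(64 - 80)*78 = -13*(-16)*78 = 208*78 = 16224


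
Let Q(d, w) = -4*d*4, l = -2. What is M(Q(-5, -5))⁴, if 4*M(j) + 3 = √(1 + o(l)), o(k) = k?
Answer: (3 - I)⁴/256 ≈ 0.10938 - 0.375*I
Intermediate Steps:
Q(d, w) = -16*d
M(j) = -¾ + I/4 (M(j) = -¾ + √(1 - 2)/4 = -¾ + √(-1)/4 = -¾ + I/4)
M(Q(-5, -5))⁴ = (-¾ + I/4)⁴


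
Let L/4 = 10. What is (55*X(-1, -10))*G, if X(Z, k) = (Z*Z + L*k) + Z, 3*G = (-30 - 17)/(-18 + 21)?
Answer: 1034000/9 ≈ 1.1489e+5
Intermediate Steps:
L = 40 (L = 4*10 = 40)
G = -47/9 (G = ((-30 - 17)/(-18 + 21))/3 = (-47/3)/3 = (-47*⅓)/3 = (⅓)*(-47/3) = -47/9 ≈ -5.2222)
X(Z, k) = Z + Z² + 40*k (X(Z, k) = (Z*Z + 40*k) + Z = (Z² + 40*k) + Z = Z + Z² + 40*k)
(55*X(-1, -10))*G = (55*(-1 + (-1)² + 40*(-10)))*(-47/9) = (55*(-1 + 1 - 400))*(-47/9) = (55*(-400))*(-47/9) = -22000*(-47/9) = 1034000/9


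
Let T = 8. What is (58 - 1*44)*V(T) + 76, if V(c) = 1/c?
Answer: 311/4 ≈ 77.750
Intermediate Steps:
(58 - 1*44)*V(T) + 76 = (58 - 1*44)/8 + 76 = (58 - 44)*(⅛) + 76 = 14*(⅛) + 76 = 7/4 + 76 = 311/4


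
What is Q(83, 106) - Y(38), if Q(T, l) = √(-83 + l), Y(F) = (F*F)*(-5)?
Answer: 7220 + √23 ≈ 7224.8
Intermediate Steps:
Y(F) = -5*F² (Y(F) = F²*(-5) = -5*F²)
Q(83, 106) - Y(38) = √(-83 + 106) - (-5)*38² = √23 - (-5)*1444 = √23 - 1*(-7220) = √23 + 7220 = 7220 + √23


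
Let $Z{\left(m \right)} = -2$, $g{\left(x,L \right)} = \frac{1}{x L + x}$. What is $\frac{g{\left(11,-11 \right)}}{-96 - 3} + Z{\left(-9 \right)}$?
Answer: $- \frac{21779}{10890} \approx -1.9999$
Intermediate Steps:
$g{\left(x,L \right)} = \frac{1}{x + L x}$ ($g{\left(x,L \right)} = \frac{1}{L x + x} = \frac{1}{x + L x}$)
$\frac{g{\left(11,-11 \right)}}{-96 - 3} + Z{\left(-9 \right)} = \frac{\frac{1}{11} \frac{1}{1 - 11}}{-96 - 3} - 2 = \frac{\frac{1}{11} \frac{1}{-10}}{-99} - 2 = - \frac{\frac{1}{11} \left(- \frac{1}{10}\right)}{99} - 2 = \left(- \frac{1}{99}\right) \left(- \frac{1}{110}\right) - 2 = \frac{1}{10890} - 2 = - \frac{21779}{10890}$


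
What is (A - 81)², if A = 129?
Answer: 2304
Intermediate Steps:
(A - 81)² = (129 - 81)² = 48² = 2304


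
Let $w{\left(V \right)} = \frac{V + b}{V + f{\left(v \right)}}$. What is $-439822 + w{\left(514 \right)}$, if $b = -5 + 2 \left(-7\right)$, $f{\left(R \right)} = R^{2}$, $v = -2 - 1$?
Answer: $- \frac{230026411}{523} \approx -4.3982 \cdot 10^{5}$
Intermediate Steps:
$v = -3$
$b = -19$ ($b = -5 - 14 = -19$)
$w{\left(V \right)} = \frac{-19 + V}{9 + V}$ ($w{\left(V \right)} = \frac{V - 19}{V + \left(-3\right)^{2}} = \frac{-19 + V}{V + 9} = \frac{-19 + V}{9 + V}$)
$-439822 + w{\left(514 \right)} = -439822 + \frac{-19 + 514}{9 + 514} = -439822 + \frac{1}{523} \cdot 495 = -439822 + \frac{495}{523} = - \frac{230026411}{523}$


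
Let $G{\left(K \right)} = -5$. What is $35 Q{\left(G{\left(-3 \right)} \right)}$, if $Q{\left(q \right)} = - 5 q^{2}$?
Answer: $-4375$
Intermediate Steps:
$35 Q{\left(G{\left(-3 \right)} \right)} = 35 \left(- 5 \left(-5\right)^{2}\right) = 35 \left(\left(-5\right) 25\right) = 35 \left(-125\right) = -4375$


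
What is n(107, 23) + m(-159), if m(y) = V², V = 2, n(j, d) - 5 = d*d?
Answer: 538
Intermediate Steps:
n(j, d) = 5 + d² (n(j, d) = 5 + d*d = 5 + d²)
m(y) = 4 (m(y) = 2² = 4)
n(107, 23) + m(-159) = (5 + 23²) + 4 = (5 + 529) + 4 = 534 + 4 = 538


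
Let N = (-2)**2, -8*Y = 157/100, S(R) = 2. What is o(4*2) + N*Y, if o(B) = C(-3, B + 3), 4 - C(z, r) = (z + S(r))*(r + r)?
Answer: 5043/200 ≈ 25.215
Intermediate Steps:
Y = -157/800 (Y = -157/(8*100) = -1/8*157/100 = -157/800 ≈ -0.19625)
N = 4
C(z, r) = 4 - 2*r*(2 + z) (C(z, r) = 4 - (z + 2)*(r + r) = 4 - (2 + z)*2*r = 4 - 2*r*(2 + z))
o(B) = 10 + 2*B (o(B) = 4 - 4*(B + 3) - 2*(B + 3)*(-3) = 4 - 4*(3 + B) - 2*(3 + B)*(-3) = 4 + (-12 - 4*B) + (18 + 6*B) = 10 + 2*B)
o(4*2) + N*Y = (10 + 2*(4*2)) + 4*(-157/800) = (10 + 2*8) - 157/200 = (10 + 16) - 157/200 = 26 - 157/200 = 5043/200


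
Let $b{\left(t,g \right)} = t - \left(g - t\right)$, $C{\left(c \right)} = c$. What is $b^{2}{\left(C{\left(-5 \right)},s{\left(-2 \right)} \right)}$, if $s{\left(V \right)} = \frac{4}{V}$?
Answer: $64$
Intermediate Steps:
$b{\left(t,g \right)} = - g + 2 t$
$b^{2}{\left(C{\left(-5 \right)},s{\left(-2 \right)} \right)} = \left(- \frac{4}{-2} + 2 \left(-5\right)\right)^{2} = \left(- \frac{4 \left(-1\right)}{2} - 10\right)^{2} = \left(\left(-1\right) \left(-2\right) - 10\right)^{2} = \left(2 - 10\right)^{2} = \left(-8\right)^{2} = 64$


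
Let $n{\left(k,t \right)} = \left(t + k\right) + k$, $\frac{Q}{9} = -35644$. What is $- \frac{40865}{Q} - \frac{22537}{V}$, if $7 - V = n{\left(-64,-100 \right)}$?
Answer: $- \frac{7220176177}{75387060} \approx -95.775$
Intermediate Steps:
$Q = -320796$ ($Q = 9 \left(-35644\right) = -320796$)
$n{\left(k,t \right)} = t + 2 k$ ($n{\left(k,t \right)} = \left(k + t\right) + k = t + 2 k$)
$V = 235$ ($V = 7 - \left(-100 + 2 \left(-64\right)\right) = 7 - \left(-100 - 128\right) = 7 - -228 = 7 + 228 = 235$)
$- \frac{40865}{Q} - \frac{22537}{V} = - \frac{40865}{-320796} - \frac{22537}{235} = \left(-40865\right) \left(- \frac{1}{320796}\right) - \frac{22537}{235} = \frac{40865}{320796} - \frac{22537}{235} = - \frac{7220176177}{75387060}$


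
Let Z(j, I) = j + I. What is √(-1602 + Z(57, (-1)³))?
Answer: I*√1546 ≈ 39.319*I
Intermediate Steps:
Z(j, I) = I + j
√(-1602 + Z(57, (-1)³)) = √(-1602 + ((-1)³ + 57)) = √(-1602 + (-1 + 57)) = √(-1602 + 56) = √(-1546) = I*√1546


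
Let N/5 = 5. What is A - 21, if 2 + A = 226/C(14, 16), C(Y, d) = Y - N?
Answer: -479/11 ≈ -43.545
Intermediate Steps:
N = 25 (N = 5*5 = 25)
C(Y, d) = -25 + Y (C(Y, d) = Y - 1*25 = Y - 25 = -25 + Y)
A = -248/11 (A = -2 + 226/(-25 + 14) = -2 + 226/(-11) = -2 + 226*(-1/11) = -2 - 226/11 = -248/11 ≈ -22.545)
A - 21 = -248/11 - 21 = -479/11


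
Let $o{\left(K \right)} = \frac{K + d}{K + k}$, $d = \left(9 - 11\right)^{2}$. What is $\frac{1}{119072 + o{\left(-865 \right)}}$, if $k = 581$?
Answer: $\frac{284}{33817309} \approx 8.3981 \cdot 10^{-6}$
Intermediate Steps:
$d = 4$ ($d = \left(-2\right)^{2} = 4$)
$o{\left(K \right)} = \frac{4 + K}{581 + K}$ ($o{\left(K \right)} = \frac{K + 4}{K + 581} = \frac{4 + K}{581 + K}$)
$\frac{1}{119072 + o{\left(-865 \right)}} = \frac{1}{119072 + \frac{4 - 865}{581 - 865}} = \frac{1}{119072 + \frac{1}{-284} \left(-861\right)} = \frac{1}{119072 - - \frac{861}{284}} = \frac{1}{119072 + \frac{861}{284}} = \frac{1}{\frac{33817309}{284}} = \frac{284}{33817309}$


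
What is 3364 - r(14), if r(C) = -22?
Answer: 3386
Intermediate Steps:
3364 - r(14) = 3364 - 1*(-22) = 3364 + 22 = 3386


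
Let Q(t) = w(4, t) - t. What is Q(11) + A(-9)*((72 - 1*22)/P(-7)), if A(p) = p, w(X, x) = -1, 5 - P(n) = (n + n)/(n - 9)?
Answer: -1332/11 ≈ -121.09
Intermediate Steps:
P(n) = 5 - 2*n/(-9 + n) (P(n) = 5 - (n + n)/(n - 9) = 5 - 2*n/(-9 + n))
Q(t) = -1 - t
Q(11) + A(-9)*((72 - 1*22)/P(-7)) = (-1 - 1*11) - 9*(72 - 1*22)/(3*(-15 - 7)/(-9 - 7)) = (-1 - 11) - 9*(72 - 22)/(3*(-22)/(-16)) = -12 - 450/(3*(-1/16)*(-22)) = -12 - 450/33/8 = -12 - 450*8/33 = -12 - 9*400/33 = -12 - 1200/11 = -1332/11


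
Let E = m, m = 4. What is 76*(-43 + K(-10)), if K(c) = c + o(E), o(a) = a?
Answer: -3724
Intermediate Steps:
E = 4
K(c) = 4 + c (K(c) = c + 4 = 4 + c)
76*(-43 + K(-10)) = 76*(-43 + (4 - 10)) = 76*(-43 - 6) = 76*(-49) = -3724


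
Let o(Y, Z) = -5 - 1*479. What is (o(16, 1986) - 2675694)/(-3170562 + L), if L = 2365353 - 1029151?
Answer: 1338089/917180 ≈ 1.4589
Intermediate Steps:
o(Y, Z) = -484 (o(Y, Z) = -5 - 479 = -484)
L = 1336202
(o(16, 1986) - 2675694)/(-3170562 + L) = (-484 - 2675694)/(-3170562 + 1336202) = -2676178/(-1834360) = -2676178*(-1/1834360) = 1338089/917180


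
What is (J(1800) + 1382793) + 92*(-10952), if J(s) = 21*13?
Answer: 375482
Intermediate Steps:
J(s) = 273
(J(1800) + 1382793) + 92*(-10952) = (273 + 1382793) + 92*(-10952) = 1383066 - 1007584 = 375482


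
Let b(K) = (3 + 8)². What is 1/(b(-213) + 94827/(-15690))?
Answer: 5230/601221 ≈ 0.0086990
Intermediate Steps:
b(K) = 121 (b(K) = 11² = 121)
1/(b(-213) + 94827/(-15690)) = 1/(121 + 94827/(-15690)) = 1/(121 + 94827*(-1/15690)) = 1/(121 - 31609/5230) = 1/(601221/5230) = 5230/601221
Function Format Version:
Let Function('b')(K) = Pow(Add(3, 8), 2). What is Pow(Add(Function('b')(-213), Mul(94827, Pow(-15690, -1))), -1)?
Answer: Rational(5230, 601221) ≈ 0.0086990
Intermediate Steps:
Function('b')(K) = 121 (Function('b')(K) = Pow(11, 2) = 121)
Pow(Add(Function('b')(-213), Mul(94827, Pow(-15690, -1))), -1) = Pow(Add(121, Mul(94827, Pow(-15690, -1))), -1) = Pow(Add(121, Mul(94827, Rational(-1, 15690))), -1) = Pow(Add(121, Rational(-31609, 5230)), -1) = Pow(Rational(601221, 5230), -1) = Rational(5230, 601221)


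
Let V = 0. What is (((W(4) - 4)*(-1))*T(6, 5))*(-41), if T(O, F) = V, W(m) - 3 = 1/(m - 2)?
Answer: 0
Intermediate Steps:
W(m) = 3 + 1/(-2 + m) (W(m) = 3 + 1/(m - 2) = 3 + 1/(-2 + m))
T(O, F) = 0
(((W(4) - 4)*(-1))*T(6, 5))*(-41) = ((((-5 + 3*4)/(-2 + 4) - 4)*(-1))*0)*(-41) = ((((-5 + 12)/2 - 4)*(-1))*0)*(-41) = ((((½)*7 - 4)*(-1))*0)*(-41) = (((7/2 - 4)*(-1))*0)*(-41) = (-½*(-1)*0)*(-41) = ((½)*0)*(-41) = 0*(-41) = 0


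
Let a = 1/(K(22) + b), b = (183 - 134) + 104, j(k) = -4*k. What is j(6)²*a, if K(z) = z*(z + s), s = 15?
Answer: 576/967 ≈ 0.59566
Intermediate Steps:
b = 153 (b = 49 + 104 = 153)
K(z) = z*(15 + z) (K(z) = z*(z + 15) = z*(15 + z))
a = 1/967 (a = 1/(22*(15 + 22) + 153) = 1/(22*37 + 153) = 1/(814 + 153) = 1/967 ≈ 0.0010341)
j(6)²*a = (-4*6)²*(1/967) = (-24)²*(1/967) = 576*(1/967) = 576/967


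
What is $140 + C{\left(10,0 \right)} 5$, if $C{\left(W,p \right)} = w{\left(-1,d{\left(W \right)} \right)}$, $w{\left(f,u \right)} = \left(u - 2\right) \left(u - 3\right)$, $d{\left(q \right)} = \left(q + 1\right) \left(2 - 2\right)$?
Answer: $170$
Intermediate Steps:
$d{\left(q \right)} = 0$ ($d{\left(q \right)} = \left(1 + q\right) 0 = 0$)
$w{\left(f,u \right)} = \left(-3 + u\right) \left(-2 + u\right)$ ($w{\left(f,u \right)} = \left(-2 + u\right) \left(-3 + u\right) = \left(-3 + u\right) \left(-2 + u\right)$)
$C{\left(W,p \right)} = 6$ ($C{\left(W,p \right)} = 6 + 0^{2} - 0 = 6 + 0 + 0 = 6$)
$140 + C{\left(10,0 \right)} 5 = 140 + 6 \cdot 5 = 140 + 30 = 170$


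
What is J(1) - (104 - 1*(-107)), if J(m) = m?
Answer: -210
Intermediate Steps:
J(1) - (104 - 1*(-107)) = 1 - (104 - 1*(-107)) = 1 - (104 + 107) = 1 - 1*211 = 1 - 211 = -210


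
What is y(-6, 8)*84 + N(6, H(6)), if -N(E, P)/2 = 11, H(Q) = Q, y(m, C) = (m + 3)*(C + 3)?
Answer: -2794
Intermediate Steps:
y(m, C) = (3 + C)*(3 + m) (y(m, C) = (3 + m)*(3 + C) = (3 + C)*(3 + m))
N(E, P) = -22 (N(E, P) = -2*11 = -22)
y(-6, 8)*84 + N(6, H(6)) = (9 + 3*8 + 3*(-6) + 8*(-6))*84 - 22 = (9 + 24 - 18 - 48)*84 - 22 = -33*84 - 22 = -2772 - 22 = -2794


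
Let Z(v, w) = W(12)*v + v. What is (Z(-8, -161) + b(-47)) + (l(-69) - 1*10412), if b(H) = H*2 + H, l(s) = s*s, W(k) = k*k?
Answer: -6952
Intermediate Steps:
W(k) = k²
l(s) = s²
Z(v, w) = 145*v (Z(v, w) = 12²*v + v = 144*v + v = 145*v)
b(H) = 3*H (b(H) = 2*H + H = 3*H)
(Z(-8, -161) + b(-47)) + (l(-69) - 1*10412) = (145*(-8) + 3*(-47)) + ((-69)² - 1*10412) = (-1160 - 141) + (4761 - 10412) = -1301 - 5651 = -6952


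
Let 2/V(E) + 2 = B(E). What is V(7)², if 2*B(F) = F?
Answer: 16/9 ≈ 1.7778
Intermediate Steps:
B(F) = F/2
V(E) = 2/(-2 + E/2)
V(7)² = (4/(-4 + 7))² = (4/3)² = 16/9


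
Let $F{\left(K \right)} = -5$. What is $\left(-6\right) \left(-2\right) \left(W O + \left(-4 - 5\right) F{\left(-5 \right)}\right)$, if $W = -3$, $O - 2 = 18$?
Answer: $-180$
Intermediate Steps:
$O = 20$ ($O = 2 + 18 = 20$)
$\left(-6\right) \left(-2\right) \left(W O + \left(-4 - 5\right) F{\left(-5 \right)}\right) = \left(-6\right) \left(-2\right) \left(\left(-3\right) 20 + \left(-4 - 5\right) \left(-5\right)\right) = 12 \left(-60 - -45\right) = 12 \left(-60 + 45\right) = 12 \left(-15\right) = -180$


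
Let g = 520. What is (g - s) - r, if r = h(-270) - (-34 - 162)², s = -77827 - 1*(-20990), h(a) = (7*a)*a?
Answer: -414527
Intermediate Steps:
h(a) = 7*a²
s = -56837 (s = -77827 + 20990 = -56837)
r = 471884 (r = 7*(-270)² - (-34 - 162)² = 7*72900 - 1*(-196)² = 510300 - 1*38416 = 510300 - 38416 = 471884)
(g - s) - r = (520 - 1*(-56837)) - 1*471884 = (520 + 56837) - 471884 = 57357 - 471884 = -414527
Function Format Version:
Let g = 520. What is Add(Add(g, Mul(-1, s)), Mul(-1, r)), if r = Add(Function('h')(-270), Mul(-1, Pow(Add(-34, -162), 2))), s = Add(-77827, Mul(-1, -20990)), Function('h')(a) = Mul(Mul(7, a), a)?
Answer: -414527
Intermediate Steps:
Function('h')(a) = Mul(7, Pow(a, 2))
s = -56837 (s = Add(-77827, 20990) = -56837)
r = 471884 (r = Add(Mul(7, Pow(-270, 2)), Mul(-1, Pow(Add(-34, -162), 2))) = Add(Mul(7, 72900), Mul(-1, Pow(-196, 2))) = Add(510300, Mul(-1, 38416)) = Add(510300, -38416) = 471884)
Add(Add(g, Mul(-1, s)), Mul(-1, r)) = Add(Add(520, Mul(-1, -56837)), Mul(-1, 471884)) = Add(Add(520, 56837), -471884) = Add(57357, -471884) = -414527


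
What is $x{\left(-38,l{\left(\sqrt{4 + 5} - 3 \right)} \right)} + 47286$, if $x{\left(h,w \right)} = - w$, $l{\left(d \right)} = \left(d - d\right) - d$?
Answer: $47286$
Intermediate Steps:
$l{\left(d \right)} = - d$ ($l{\left(d \right)} = 0 - d = - d$)
$x{\left(-38,l{\left(\sqrt{4 + 5} - 3 \right)} \right)} + 47286 = - \left(-1\right) \left(\sqrt{4 + 5} - 3\right) + 47286 = - \left(-1\right) \left(\sqrt{9} - 3\right) + 47286 = - \left(-1\right) \left(3 - 3\right) + 47286 = - \left(-1\right) 0 + 47286 = \left(-1\right) 0 + 47286 = 0 + 47286 = 47286$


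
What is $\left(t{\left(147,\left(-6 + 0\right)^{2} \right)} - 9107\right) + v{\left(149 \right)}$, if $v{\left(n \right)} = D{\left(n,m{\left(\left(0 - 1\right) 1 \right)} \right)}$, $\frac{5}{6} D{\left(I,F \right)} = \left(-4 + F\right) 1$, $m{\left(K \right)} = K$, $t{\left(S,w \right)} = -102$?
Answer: $-9215$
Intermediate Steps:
$D{\left(I,F \right)} = - \frac{24}{5} + \frac{6 F}{5}$ ($D{\left(I,F \right)} = \frac{6 \left(-4 + F\right) 1}{5} = \frac{6 \left(-4 + F\right)}{5} = - \frac{24}{5} + \frac{6 F}{5}$)
$v{\left(n \right)} = -6$ ($v{\left(n \right)} = - \frac{24}{5} + \frac{6 \left(0 - 1\right) 1}{5} = - \frac{24}{5} + \frac{6 \left(\left(-1\right) 1\right)}{5} = - \frac{24}{5} + \frac{6}{5} \left(-1\right) = - \frac{24}{5} - \frac{6}{5} = -6$)
$\left(t{\left(147,\left(-6 + 0\right)^{2} \right)} - 9107\right) + v{\left(149 \right)} = \left(-102 - 9107\right) - 6 = -9209 - 6 = -9215$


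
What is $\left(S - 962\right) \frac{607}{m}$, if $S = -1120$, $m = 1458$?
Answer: $- \frac{210629}{243} \approx -866.79$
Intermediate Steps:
$\left(S - 962\right) \frac{607}{m} = \left(-1120 - 962\right) \frac{607}{1458} = - 2082 \cdot 607 \cdot \frac{1}{1458} = \left(-2082\right) \frac{607}{1458} = - \frac{210629}{243}$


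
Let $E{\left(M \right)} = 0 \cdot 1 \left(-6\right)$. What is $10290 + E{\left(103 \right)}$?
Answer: $10290$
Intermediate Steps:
$E{\left(M \right)} = 0$ ($E{\left(M \right)} = 0 \left(-6\right) = 0$)
$10290 + E{\left(103 \right)} = 10290 + 0 = 10290$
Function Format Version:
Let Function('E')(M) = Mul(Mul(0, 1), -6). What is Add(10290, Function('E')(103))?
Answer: 10290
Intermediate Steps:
Function('E')(M) = 0 (Function('E')(M) = Mul(0, -6) = 0)
Add(10290, Function('E')(103)) = Add(10290, 0) = 10290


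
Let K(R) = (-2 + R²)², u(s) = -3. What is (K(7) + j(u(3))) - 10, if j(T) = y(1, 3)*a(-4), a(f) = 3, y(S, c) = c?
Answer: 2208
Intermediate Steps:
j(T) = 9 (j(T) = 3*3 = 9)
(K(7) + j(u(3))) - 10 = ((-2 + 7²)² + 9) - 10 = ((-2 + 49)² + 9) - 10 = (47² + 9) - 10 = (2209 + 9) - 10 = 2218 - 10 = 2208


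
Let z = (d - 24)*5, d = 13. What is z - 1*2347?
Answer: -2402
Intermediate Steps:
z = -55 (z = (13 - 24)*5 = -11*5 = -55)
z - 1*2347 = -55 - 1*2347 = -55 - 2347 = -2402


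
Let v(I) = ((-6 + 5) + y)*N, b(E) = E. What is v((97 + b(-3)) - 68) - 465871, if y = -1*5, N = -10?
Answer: -465811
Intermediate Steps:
y = -5
v(I) = 60 (v(I) = ((-6 + 5) - 5)*(-10) = (-1 - 5)*(-10) = -6*(-10) = 60)
v((97 + b(-3)) - 68) - 465871 = 60 - 465871 = -465811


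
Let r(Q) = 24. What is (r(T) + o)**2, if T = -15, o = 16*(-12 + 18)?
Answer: 14400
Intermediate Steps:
o = 96 (o = 16*6 = 96)
(r(T) + o)**2 = (24 + 96)**2 = 120**2 = 14400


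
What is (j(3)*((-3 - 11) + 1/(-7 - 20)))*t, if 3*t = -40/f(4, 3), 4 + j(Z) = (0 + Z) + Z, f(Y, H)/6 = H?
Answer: 15160/729 ≈ 20.796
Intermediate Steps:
f(Y, H) = 6*H
j(Z) = -4 + 2*Z (j(Z) = -4 + ((0 + Z) + Z) = -4 + (Z + Z) = -4 + 2*Z)
t = -20/27 (t = (-40/(6*3))/3 = (-40/18)/3 = (-40*1/18)/3 = (1/3)*(-20/9) = -20/27 ≈ -0.74074)
(j(3)*((-3 - 11) + 1/(-7 - 20)))*t = ((-4 + 2*3)*((-3 - 11) + 1/(-7 - 20)))*(-20/27) = ((-4 + 6)*(-14 + 1/(-27)))*(-20/27) = (2*(-14 - 1/27))*(-20/27) = (2*(-379/27))*(-20/27) = -758/27*(-20/27) = 15160/729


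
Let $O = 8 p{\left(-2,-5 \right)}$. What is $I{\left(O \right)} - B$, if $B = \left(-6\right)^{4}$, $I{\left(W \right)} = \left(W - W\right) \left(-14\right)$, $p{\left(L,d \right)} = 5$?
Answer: $-1296$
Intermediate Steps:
$O = 40$ ($O = 8 \cdot 5 = 40$)
$I{\left(W \right)} = 0$ ($I{\left(W \right)} = 0 \left(-14\right) = 0$)
$B = 1296$
$I{\left(O \right)} - B = 0 - 1296 = -1296$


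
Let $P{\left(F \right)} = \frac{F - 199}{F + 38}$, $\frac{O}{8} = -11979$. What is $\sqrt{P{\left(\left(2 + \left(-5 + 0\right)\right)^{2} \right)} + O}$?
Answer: $\frac{i \sqrt{211701818}}{47} \approx 309.57 i$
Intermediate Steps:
$O = -95832$ ($O = 8 \left(-11979\right) = -95832$)
$P{\left(F \right)} = \frac{-199 + F}{38 + F}$
$\sqrt{P{\left(\left(2 + \left(-5 + 0\right)\right)^{2} \right)} + O} = \sqrt{\frac{-199 + \left(2 + \left(-5 + 0\right)\right)^{2}}{38 + \left(2 + \left(-5 + 0\right)\right)^{2}} - 95832} = \sqrt{\frac{-199 + \left(2 - 5\right)^{2}}{38 + \left(2 - 5\right)^{2}} - 95832} = \sqrt{\frac{-199 + \left(-3\right)^{2}}{38 + \left(-3\right)^{2}} - 95832} = \sqrt{\frac{-199 + 9}{38 + 9} - 95832} = \sqrt{\frac{1}{47} \left(-190\right) - 95832} = \sqrt{- \frac{190}{47} - 95832} = \sqrt{- \frac{4504294}{47}} = \frac{i \sqrt{211701818}}{47}$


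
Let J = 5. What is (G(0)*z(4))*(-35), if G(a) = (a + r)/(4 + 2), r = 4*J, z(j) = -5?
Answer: 1750/3 ≈ 583.33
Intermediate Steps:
r = 20 (r = 4*5 = 20)
G(a) = 10/3 + a/6 (G(a) = (a + 20)/(4 + 2) = (20 + a)/6 = (20 + a)*(⅙) = 10/3 + a/6)
(G(0)*z(4))*(-35) = ((10/3 + (⅙)*0)*(-5))*(-35) = ((10/3 + 0)*(-5))*(-35) = ((10/3)*(-5))*(-35) = -50/3*(-35) = 1750/3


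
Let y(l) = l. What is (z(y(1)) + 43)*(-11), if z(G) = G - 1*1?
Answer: -473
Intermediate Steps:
z(G) = -1 + G (z(G) = G - 1 = -1 + G)
(z(y(1)) + 43)*(-11) = ((-1 + 1) + 43)*(-11) = (0 + 43)*(-11) = 43*(-11) = -473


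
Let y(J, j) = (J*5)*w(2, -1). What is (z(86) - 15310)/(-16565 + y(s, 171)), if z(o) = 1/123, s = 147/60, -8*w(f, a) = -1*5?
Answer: 60260128/65169705 ≈ 0.92466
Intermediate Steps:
w(f, a) = 5/8 (w(f, a) = -(-1)*5/8 = -⅛*(-5) = 5/8)
s = 49/20 (s = 147*(1/60) = 49/20 ≈ 2.4500)
y(J, j) = 25*J/8 (y(J, j) = (J*5)*(5/8) = (5*J)*(5/8) = 25*J/8)
z(o) = 1/123
(z(86) - 15310)/(-16565 + y(s, 171)) = (1/123 - 15310)/(-16565 + (25/8)*(49/20)) = -1883129/(123*(-16565 + 245/32)) = -1883129/(123*(-529835/32)) = -1883129/123*(-32/529835) = 60260128/65169705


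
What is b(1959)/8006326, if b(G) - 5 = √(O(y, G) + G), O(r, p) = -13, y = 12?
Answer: 5/8006326 + √1946/8006326 ≈ 6.1343e-6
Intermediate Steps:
b(G) = 5 + √(-13 + G)
b(1959)/8006326 = (5 + √(-13 + 1959))/8006326 = (5 + √1946)*(1/8006326) = 5/8006326 + √1946/8006326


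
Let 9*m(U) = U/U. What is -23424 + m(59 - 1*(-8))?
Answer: -210815/9 ≈ -23424.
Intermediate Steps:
m(U) = ⅑ (m(U) = (U/U)/9 = (⅑)*1 = ⅑)
-23424 + m(59 - 1*(-8)) = -23424 + ⅑ = -210815/9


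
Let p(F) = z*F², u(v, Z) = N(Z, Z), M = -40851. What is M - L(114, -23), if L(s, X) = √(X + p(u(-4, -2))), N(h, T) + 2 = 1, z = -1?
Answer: -40851 - 2*I*√6 ≈ -40851.0 - 4.899*I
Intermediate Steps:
N(h, T) = -1 (N(h, T) = -2 + 1 = -1)
u(v, Z) = -1
p(F) = -F²
L(s, X) = √(-1 + X) (L(s, X) = √(X - 1*(-1)²) = √(X - 1*1) = √(X - 1) = √(-1 + X))
M - L(114, -23) = -40851 - √(-1 - 23) = -40851 - √(-24) = -40851 - 2*I*√6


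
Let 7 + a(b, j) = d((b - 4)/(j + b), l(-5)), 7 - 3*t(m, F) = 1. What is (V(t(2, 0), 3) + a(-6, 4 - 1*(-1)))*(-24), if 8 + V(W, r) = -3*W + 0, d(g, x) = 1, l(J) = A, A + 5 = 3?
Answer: 480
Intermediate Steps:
A = -2 (A = -5 + 3 = -2)
l(J) = -2
t(m, F) = 2 (t(m, F) = 7/3 - 1/3*1 = 7/3 - 1/3 = 2)
a(b, j) = -6 (a(b, j) = -7 + 1 = -6)
V(W, r) = -8 - 3*W (V(W, r) = -8 + (-3*W + 0) = -8 - 3*W)
(V(t(2, 0), 3) + a(-6, 4 - 1*(-1)))*(-24) = ((-8 - 3*2) - 6)*(-24) = ((-8 - 6) - 6)*(-24) = (-14 - 6)*(-24) = -20*(-24) = 480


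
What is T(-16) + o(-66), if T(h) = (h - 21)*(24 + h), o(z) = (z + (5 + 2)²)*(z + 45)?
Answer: 61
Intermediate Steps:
o(z) = (45 + z)*(49 + z) (o(z) = (z + 7²)*(45 + z) = (z + 49)*(45 + z) = (49 + z)*(45 + z) = (45 + z)*(49 + z))
T(h) = (-21 + h)*(24 + h)
T(-16) + o(-66) = (-504 + (-16)² + 3*(-16)) + (2205 + (-66)² + 94*(-66)) = (-504 + 256 - 48) + (2205 + 4356 - 6204) = -296 + 357 = 61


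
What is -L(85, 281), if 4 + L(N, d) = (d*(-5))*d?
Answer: 394809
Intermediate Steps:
L(N, d) = -4 - 5*d² (L(N, d) = -4 + (d*(-5))*d = -4 + (-5*d)*d = -4 - 5*d²)
-L(85, 281) = -(-4 - 5*281²) = -(-4 - 5*78961) = -(-4 - 394805) = -1*(-394809) = 394809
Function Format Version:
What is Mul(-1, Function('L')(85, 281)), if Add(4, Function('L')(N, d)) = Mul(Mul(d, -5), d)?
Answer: 394809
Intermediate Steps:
Function('L')(N, d) = Add(-4, Mul(-5, Pow(d, 2))) (Function('L')(N, d) = Add(-4, Mul(Mul(d, -5), d)) = Add(-4, Mul(Mul(-5, d), d)) = Add(-4, Mul(-5, Pow(d, 2))))
Mul(-1, Function('L')(85, 281)) = Mul(-1, Add(-4, Mul(-5, Pow(281, 2)))) = Mul(-1, Add(-4, Mul(-5, 78961))) = Mul(-1, Add(-4, -394805)) = Mul(-1, -394809) = 394809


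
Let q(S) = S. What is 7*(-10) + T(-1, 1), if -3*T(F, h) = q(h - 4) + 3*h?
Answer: -70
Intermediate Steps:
T(F, h) = 4/3 - 4*h/3 (T(F, h) = -((h - 4) + 3*h)/3 = -((-4 + h) + 3*h)/3 = -(-4 + 4*h)/3 = 4/3 - 4*h/3)
7*(-10) + T(-1, 1) = 7*(-10) + (4/3 - 4/3*1) = -70 + (4/3 - 4/3) = -70 + 0 = -70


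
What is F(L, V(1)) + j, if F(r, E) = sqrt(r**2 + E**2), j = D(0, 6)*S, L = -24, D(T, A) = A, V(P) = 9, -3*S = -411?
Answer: 822 + 3*sqrt(73) ≈ 847.63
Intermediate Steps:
S = 137 (S = -1/3*(-411) = 137)
j = 822 (j = 6*137 = 822)
F(r, E) = sqrt(E**2 + r**2)
F(L, V(1)) + j = sqrt(9**2 + (-24)**2) + 822 = sqrt(81 + 576) + 822 = sqrt(657) + 822 = 3*sqrt(73) + 822 = 822 + 3*sqrt(73)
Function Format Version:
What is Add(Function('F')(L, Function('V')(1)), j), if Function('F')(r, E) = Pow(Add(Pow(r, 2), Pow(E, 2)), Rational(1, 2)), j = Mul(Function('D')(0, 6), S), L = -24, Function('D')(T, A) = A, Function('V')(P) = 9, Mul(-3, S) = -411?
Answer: Add(822, Mul(3, Pow(73, Rational(1, 2)))) ≈ 847.63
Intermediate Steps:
S = 137 (S = Mul(Rational(-1, 3), -411) = 137)
j = 822 (j = Mul(6, 137) = 822)
Function('F')(r, E) = Pow(Add(Pow(E, 2), Pow(r, 2)), Rational(1, 2))
Add(Function('F')(L, Function('V')(1)), j) = Add(Pow(Add(Pow(9, 2), Pow(-24, 2)), Rational(1, 2)), 822) = Add(Pow(Add(81, 576), Rational(1, 2)), 822) = Add(Pow(657, Rational(1, 2)), 822) = Add(Mul(3, Pow(73, Rational(1, 2))), 822) = Add(822, Mul(3, Pow(73, Rational(1, 2))))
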